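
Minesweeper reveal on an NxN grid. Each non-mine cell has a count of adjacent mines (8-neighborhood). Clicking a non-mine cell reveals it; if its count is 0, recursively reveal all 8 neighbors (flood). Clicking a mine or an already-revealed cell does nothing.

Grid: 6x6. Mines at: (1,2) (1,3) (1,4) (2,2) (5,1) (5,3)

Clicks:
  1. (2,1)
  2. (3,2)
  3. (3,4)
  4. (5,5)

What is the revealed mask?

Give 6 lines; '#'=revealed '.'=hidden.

Click 1 (2,1) count=2: revealed 1 new [(2,1)] -> total=1
Click 2 (3,2) count=1: revealed 1 new [(3,2)] -> total=2
Click 3 (3,4) count=0: revealed 11 new [(2,3) (2,4) (2,5) (3,3) (3,4) (3,5) (4,3) (4,4) (4,5) (5,4) (5,5)] -> total=13
Click 4 (5,5) count=0: revealed 0 new [(none)] -> total=13

Answer: ......
......
.#.###
..####
...###
....##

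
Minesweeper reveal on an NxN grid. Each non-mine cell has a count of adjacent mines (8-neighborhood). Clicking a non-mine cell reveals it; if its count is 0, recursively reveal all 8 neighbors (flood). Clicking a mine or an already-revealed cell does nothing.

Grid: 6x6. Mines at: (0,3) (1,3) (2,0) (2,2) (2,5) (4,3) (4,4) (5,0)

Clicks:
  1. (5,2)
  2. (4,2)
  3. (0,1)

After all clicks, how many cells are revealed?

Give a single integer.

Click 1 (5,2) count=1: revealed 1 new [(5,2)] -> total=1
Click 2 (4,2) count=1: revealed 1 new [(4,2)] -> total=2
Click 3 (0,1) count=0: revealed 6 new [(0,0) (0,1) (0,2) (1,0) (1,1) (1,2)] -> total=8

Answer: 8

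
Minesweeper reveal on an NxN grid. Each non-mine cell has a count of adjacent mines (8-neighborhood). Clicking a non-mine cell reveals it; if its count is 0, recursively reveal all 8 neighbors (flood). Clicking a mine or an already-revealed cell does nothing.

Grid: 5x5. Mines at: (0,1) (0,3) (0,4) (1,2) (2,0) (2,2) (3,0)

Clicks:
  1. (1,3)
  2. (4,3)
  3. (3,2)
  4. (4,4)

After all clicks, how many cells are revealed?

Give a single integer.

Click 1 (1,3) count=4: revealed 1 new [(1,3)] -> total=1
Click 2 (4,3) count=0: revealed 11 new [(1,4) (2,3) (2,4) (3,1) (3,2) (3,3) (3,4) (4,1) (4,2) (4,3) (4,4)] -> total=12
Click 3 (3,2) count=1: revealed 0 new [(none)] -> total=12
Click 4 (4,4) count=0: revealed 0 new [(none)] -> total=12

Answer: 12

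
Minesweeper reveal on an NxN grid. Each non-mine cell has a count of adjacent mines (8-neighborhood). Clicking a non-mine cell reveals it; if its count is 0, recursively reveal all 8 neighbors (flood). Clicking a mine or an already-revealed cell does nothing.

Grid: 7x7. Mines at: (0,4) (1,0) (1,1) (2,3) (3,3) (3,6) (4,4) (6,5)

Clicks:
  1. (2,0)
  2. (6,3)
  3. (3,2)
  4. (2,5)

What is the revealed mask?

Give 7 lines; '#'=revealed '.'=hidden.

Click 1 (2,0) count=2: revealed 1 new [(2,0)] -> total=1
Click 2 (6,3) count=0: revealed 19 new [(2,1) (2,2) (3,0) (3,1) (3,2) (4,0) (4,1) (4,2) (4,3) (5,0) (5,1) (5,2) (5,3) (5,4) (6,0) (6,1) (6,2) (6,3) (6,4)] -> total=20
Click 3 (3,2) count=2: revealed 0 new [(none)] -> total=20
Click 4 (2,5) count=1: revealed 1 new [(2,5)] -> total=21

Answer: .......
.......
###..#.
###....
####...
#####..
#####..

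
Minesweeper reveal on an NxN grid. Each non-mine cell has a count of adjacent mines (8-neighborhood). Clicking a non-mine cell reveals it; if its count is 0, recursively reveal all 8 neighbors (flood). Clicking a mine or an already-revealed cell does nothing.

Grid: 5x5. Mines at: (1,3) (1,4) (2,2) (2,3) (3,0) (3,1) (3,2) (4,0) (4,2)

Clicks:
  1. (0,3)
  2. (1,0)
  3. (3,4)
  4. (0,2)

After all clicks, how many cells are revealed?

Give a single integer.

Click 1 (0,3) count=2: revealed 1 new [(0,3)] -> total=1
Click 2 (1,0) count=0: revealed 8 new [(0,0) (0,1) (0,2) (1,0) (1,1) (1,2) (2,0) (2,1)] -> total=9
Click 3 (3,4) count=1: revealed 1 new [(3,4)] -> total=10
Click 4 (0,2) count=1: revealed 0 new [(none)] -> total=10

Answer: 10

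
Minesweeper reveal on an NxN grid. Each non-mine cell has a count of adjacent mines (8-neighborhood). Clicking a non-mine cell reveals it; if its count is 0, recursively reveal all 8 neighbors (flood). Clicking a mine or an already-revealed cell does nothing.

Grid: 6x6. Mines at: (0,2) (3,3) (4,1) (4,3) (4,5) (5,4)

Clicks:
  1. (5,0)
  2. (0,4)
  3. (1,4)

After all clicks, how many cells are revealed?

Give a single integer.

Click 1 (5,0) count=1: revealed 1 new [(5,0)] -> total=1
Click 2 (0,4) count=0: revealed 11 new [(0,3) (0,4) (0,5) (1,3) (1,4) (1,5) (2,3) (2,4) (2,5) (3,4) (3,5)] -> total=12
Click 3 (1,4) count=0: revealed 0 new [(none)] -> total=12

Answer: 12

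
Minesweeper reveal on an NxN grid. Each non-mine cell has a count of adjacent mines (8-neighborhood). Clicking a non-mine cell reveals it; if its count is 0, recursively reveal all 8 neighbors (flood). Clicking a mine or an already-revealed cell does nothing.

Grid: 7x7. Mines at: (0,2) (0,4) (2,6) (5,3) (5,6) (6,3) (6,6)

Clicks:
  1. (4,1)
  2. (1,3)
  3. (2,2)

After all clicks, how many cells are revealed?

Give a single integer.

Click 1 (4,1) count=0: revealed 32 new [(0,0) (0,1) (1,0) (1,1) (1,2) (1,3) (1,4) (1,5) (2,0) (2,1) (2,2) (2,3) (2,4) (2,5) (3,0) (3,1) (3,2) (3,3) (3,4) (3,5) (4,0) (4,1) (4,2) (4,3) (4,4) (4,5) (5,0) (5,1) (5,2) (6,0) (6,1) (6,2)] -> total=32
Click 2 (1,3) count=2: revealed 0 new [(none)] -> total=32
Click 3 (2,2) count=0: revealed 0 new [(none)] -> total=32

Answer: 32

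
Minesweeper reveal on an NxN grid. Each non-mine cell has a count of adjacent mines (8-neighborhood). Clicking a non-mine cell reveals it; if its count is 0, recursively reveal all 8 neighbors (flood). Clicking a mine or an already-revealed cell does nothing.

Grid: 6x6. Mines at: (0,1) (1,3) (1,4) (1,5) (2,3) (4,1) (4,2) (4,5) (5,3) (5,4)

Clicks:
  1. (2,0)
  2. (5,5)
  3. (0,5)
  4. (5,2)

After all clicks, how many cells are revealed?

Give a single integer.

Answer: 12

Derivation:
Click 1 (2,0) count=0: revealed 9 new [(1,0) (1,1) (1,2) (2,0) (2,1) (2,2) (3,0) (3,1) (3,2)] -> total=9
Click 2 (5,5) count=2: revealed 1 new [(5,5)] -> total=10
Click 3 (0,5) count=2: revealed 1 new [(0,5)] -> total=11
Click 4 (5,2) count=3: revealed 1 new [(5,2)] -> total=12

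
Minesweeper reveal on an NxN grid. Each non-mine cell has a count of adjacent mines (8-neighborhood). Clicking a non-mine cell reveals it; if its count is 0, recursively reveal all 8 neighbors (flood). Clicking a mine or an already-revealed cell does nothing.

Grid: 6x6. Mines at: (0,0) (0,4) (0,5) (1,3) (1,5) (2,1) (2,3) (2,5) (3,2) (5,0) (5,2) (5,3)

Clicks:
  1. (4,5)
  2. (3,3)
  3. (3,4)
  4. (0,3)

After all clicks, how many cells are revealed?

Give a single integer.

Click 1 (4,5) count=0: revealed 6 new [(3,4) (3,5) (4,4) (4,5) (5,4) (5,5)] -> total=6
Click 2 (3,3) count=2: revealed 1 new [(3,3)] -> total=7
Click 3 (3,4) count=2: revealed 0 new [(none)] -> total=7
Click 4 (0,3) count=2: revealed 1 new [(0,3)] -> total=8

Answer: 8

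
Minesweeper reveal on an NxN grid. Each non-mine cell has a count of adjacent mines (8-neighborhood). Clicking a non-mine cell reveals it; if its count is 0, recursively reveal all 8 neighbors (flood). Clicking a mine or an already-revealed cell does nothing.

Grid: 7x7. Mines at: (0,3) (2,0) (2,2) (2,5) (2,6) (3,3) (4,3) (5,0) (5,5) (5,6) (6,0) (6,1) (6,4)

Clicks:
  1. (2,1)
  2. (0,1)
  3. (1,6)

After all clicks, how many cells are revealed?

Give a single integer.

Click 1 (2,1) count=2: revealed 1 new [(2,1)] -> total=1
Click 2 (0,1) count=0: revealed 6 new [(0,0) (0,1) (0,2) (1,0) (1,1) (1,2)] -> total=7
Click 3 (1,6) count=2: revealed 1 new [(1,6)] -> total=8

Answer: 8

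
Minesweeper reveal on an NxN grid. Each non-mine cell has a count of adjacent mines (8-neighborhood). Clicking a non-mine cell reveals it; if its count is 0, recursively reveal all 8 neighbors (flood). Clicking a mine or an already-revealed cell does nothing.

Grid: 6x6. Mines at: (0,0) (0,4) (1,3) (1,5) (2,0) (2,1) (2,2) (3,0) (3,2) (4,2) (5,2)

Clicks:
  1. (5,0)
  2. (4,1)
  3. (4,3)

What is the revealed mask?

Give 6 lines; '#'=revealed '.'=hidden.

Click 1 (5,0) count=0: revealed 4 new [(4,0) (4,1) (5,0) (5,1)] -> total=4
Click 2 (4,1) count=4: revealed 0 new [(none)] -> total=4
Click 3 (4,3) count=3: revealed 1 new [(4,3)] -> total=5

Answer: ......
......
......
......
##.#..
##....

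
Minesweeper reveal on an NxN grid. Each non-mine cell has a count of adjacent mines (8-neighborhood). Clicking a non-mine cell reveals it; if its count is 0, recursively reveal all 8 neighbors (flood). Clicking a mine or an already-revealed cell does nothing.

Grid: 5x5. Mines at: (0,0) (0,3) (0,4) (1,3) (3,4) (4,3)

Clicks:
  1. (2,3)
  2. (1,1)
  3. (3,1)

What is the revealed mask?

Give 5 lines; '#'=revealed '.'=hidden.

Answer: .....
###..
####.
###..
###..

Derivation:
Click 1 (2,3) count=2: revealed 1 new [(2,3)] -> total=1
Click 2 (1,1) count=1: revealed 1 new [(1,1)] -> total=2
Click 3 (3,1) count=0: revealed 11 new [(1,0) (1,2) (2,0) (2,1) (2,2) (3,0) (3,1) (3,2) (4,0) (4,1) (4,2)] -> total=13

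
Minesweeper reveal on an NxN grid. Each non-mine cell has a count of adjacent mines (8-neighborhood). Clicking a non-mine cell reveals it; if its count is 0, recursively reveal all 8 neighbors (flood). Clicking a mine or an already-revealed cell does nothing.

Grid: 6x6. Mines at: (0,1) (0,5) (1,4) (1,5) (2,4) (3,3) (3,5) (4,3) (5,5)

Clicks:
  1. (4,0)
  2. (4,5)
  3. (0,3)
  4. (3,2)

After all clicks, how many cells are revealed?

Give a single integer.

Answer: 17

Derivation:
Click 1 (4,0) count=0: revealed 15 new [(1,0) (1,1) (1,2) (2,0) (2,1) (2,2) (3,0) (3,1) (3,2) (4,0) (4,1) (4,2) (5,0) (5,1) (5,2)] -> total=15
Click 2 (4,5) count=2: revealed 1 new [(4,5)] -> total=16
Click 3 (0,3) count=1: revealed 1 new [(0,3)] -> total=17
Click 4 (3,2) count=2: revealed 0 new [(none)] -> total=17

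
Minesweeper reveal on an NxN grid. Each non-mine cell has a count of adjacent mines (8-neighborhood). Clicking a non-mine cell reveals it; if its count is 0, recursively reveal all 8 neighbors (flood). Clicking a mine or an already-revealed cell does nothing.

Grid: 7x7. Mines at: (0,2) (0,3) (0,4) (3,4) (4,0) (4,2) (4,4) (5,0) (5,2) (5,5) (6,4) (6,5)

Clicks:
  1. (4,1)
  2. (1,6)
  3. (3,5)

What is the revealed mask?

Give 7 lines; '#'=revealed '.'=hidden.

Answer: .....##
.....##
.....##
.....##
.#...##
.......
.......

Derivation:
Click 1 (4,1) count=4: revealed 1 new [(4,1)] -> total=1
Click 2 (1,6) count=0: revealed 10 new [(0,5) (0,6) (1,5) (1,6) (2,5) (2,6) (3,5) (3,6) (4,5) (4,6)] -> total=11
Click 3 (3,5) count=2: revealed 0 new [(none)] -> total=11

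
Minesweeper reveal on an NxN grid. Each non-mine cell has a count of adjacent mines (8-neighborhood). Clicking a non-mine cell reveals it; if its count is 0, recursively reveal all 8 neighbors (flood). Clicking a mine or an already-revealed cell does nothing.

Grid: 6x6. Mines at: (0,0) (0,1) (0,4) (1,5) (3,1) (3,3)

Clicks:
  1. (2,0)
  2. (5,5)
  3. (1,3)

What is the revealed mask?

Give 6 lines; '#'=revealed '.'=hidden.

Click 1 (2,0) count=1: revealed 1 new [(2,0)] -> total=1
Click 2 (5,5) count=0: revealed 16 new [(2,4) (2,5) (3,4) (3,5) (4,0) (4,1) (4,2) (4,3) (4,4) (4,5) (5,0) (5,1) (5,2) (5,3) (5,4) (5,5)] -> total=17
Click 3 (1,3) count=1: revealed 1 new [(1,3)] -> total=18

Answer: ......
...#..
#...##
....##
######
######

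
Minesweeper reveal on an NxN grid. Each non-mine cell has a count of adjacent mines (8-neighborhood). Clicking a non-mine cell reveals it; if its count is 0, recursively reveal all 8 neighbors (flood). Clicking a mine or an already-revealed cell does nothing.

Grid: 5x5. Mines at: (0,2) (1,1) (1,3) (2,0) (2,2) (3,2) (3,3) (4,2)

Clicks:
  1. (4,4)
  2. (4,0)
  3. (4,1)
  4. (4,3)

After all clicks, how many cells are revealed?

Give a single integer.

Click 1 (4,4) count=1: revealed 1 new [(4,4)] -> total=1
Click 2 (4,0) count=0: revealed 4 new [(3,0) (3,1) (4,0) (4,1)] -> total=5
Click 3 (4,1) count=2: revealed 0 new [(none)] -> total=5
Click 4 (4,3) count=3: revealed 1 new [(4,3)] -> total=6

Answer: 6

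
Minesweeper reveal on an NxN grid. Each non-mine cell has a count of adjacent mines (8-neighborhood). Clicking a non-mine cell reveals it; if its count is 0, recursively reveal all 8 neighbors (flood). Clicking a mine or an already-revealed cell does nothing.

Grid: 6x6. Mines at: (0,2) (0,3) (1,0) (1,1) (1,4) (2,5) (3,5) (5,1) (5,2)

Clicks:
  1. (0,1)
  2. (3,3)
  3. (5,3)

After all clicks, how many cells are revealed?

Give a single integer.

Click 1 (0,1) count=3: revealed 1 new [(0,1)] -> total=1
Click 2 (3,3) count=0: revealed 15 new [(2,0) (2,1) (2,2) (2,3) (2,4) (3,0) (3,1) (3,2) (3,3) (3,4) (4,0) (4,1) (4,2) (4,3) (4,4)] -> total=16
Click 3 (5,3) count=1: revealed 1 new [(5,3)] -> total=17

Answer: 17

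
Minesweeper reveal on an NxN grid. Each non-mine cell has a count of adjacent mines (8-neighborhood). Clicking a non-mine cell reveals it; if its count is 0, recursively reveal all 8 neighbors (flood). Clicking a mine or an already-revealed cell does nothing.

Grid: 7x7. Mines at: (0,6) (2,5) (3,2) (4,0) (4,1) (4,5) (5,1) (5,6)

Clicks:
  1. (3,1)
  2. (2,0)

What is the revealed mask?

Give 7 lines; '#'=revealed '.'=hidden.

Answer: ######.
######.
#####..
##.....
.......
.......
.......

Derivation:
Click 1 (3,1) count=3: revealed 1 new [(3,1)] -> total=1
Click 2 (2,0) count=0: revealed 18 new [(0,0) (0,1) (0,2) (0,3) (0,4) (0,5) (1,0) (1,1) (1,2) (1,3) (1,4) (1,5) (2,0) (2,1) (2,2) (2,3) (2,4) (3,0)] -> total=19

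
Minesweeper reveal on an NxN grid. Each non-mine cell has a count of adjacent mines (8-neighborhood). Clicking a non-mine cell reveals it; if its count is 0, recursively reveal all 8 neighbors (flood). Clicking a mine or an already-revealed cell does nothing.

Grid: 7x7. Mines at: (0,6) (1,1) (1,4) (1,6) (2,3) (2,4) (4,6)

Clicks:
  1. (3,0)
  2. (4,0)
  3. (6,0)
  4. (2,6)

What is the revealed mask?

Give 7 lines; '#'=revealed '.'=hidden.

Click 1 (3,0) count=0: revealed 29 new [(2,0) (2,1) (2,2) (3,0) (3,1) (3,2) (3,3) (3,4) (3,5) (4,0) (4,1) (4,2) (4,3) (4,4) (4,5) (5,0) (5,1) (5,2) (5,3) (5,4) (5,5) (5,6) (6,0) (6,1) (6,2) (6,3) (6,4) (6,5) (6,6)] -> total=29
Click 2 (4,0) count=0: revealed 0 new [(none)] -> total=29
Click 3 (6,0) count=0: revealed 0 new [(none)] -> total=29
Click 4 (2,6) count=1: revealed 1 new [(2,6)] -> total=30

Answer: .......
.......
###...#
######.
######.
#######
#######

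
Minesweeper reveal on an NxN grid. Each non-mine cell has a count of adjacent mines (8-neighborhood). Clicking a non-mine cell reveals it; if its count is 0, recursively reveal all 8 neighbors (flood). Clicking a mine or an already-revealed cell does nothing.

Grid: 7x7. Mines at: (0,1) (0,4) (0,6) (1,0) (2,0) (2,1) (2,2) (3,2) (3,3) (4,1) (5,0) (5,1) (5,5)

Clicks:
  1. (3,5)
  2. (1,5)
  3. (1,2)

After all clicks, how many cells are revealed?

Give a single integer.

Answer: 13

Derivation:
Click 1 (3,5) count=0: revealed 12 new [(1,4) (1,5) (1,6) (2,4) (2,5) (2,6) (3,4) (3,5) (3,6) (4,4) (4,5) (4,6)] -> total=12
Click 2 (1,5) count=2: revealed 0 new [(none)] -> total=12
Click 3 (1,2) count=3: revealed 1 new [(1,2)] -> total=13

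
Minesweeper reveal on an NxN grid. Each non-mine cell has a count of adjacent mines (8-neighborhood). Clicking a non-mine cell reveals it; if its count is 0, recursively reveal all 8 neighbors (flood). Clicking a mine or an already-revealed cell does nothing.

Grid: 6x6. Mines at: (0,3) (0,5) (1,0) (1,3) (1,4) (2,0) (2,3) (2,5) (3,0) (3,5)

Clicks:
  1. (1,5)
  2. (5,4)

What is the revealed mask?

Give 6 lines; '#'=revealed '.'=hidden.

Answer: ......
.....#
......
.####.
######
######

Derivation:
Click 1 (1,5) count=3: revealed 1 new [(1,5)] -> total=1
Click 2 (5,4) count=0: revealed 16 new [(3,1) (3,2) (3,3) (3,4) (4,0) (4,1) (4,2) (4,3) (4,4) (4,5) (5,0) (5,1) (5,2) (5,3) (5,4) (5,5)] -> total=17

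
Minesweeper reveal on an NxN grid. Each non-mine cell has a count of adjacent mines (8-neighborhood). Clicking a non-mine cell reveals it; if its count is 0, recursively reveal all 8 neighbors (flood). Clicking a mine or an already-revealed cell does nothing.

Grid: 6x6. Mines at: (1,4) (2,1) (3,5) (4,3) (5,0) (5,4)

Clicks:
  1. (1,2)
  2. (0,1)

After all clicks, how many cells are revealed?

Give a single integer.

Answer: 8

Derivation:
Click 1 (1,2) count=1: revealed 1 new [(1,2)] -> total=1
Click 2 (0,1) count=0: revealed 7 new [(0,0) (0,1) (0,2) (0,3) (1,0) (1,1) (1,3)] -> total=8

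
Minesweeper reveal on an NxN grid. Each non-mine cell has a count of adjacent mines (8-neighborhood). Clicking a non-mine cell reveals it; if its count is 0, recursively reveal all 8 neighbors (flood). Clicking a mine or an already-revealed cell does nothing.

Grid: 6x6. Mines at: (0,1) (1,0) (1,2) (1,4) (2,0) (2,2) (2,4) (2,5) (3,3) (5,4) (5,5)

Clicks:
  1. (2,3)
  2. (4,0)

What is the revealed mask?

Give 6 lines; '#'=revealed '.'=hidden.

Answer: ......
......
...#..
###...
####..
####..

Derivation:
Click 1 (2,3) count=5: revealed 1 new [(2,3)] -> total=1
Click 2 (4,0) count=0: revealed 11 new [(3,0) (3,1) (3,2) (4,0) (4,1) (4,2) (4,3) (5,0) (5,1) (5,2) (5,3)] -> total=12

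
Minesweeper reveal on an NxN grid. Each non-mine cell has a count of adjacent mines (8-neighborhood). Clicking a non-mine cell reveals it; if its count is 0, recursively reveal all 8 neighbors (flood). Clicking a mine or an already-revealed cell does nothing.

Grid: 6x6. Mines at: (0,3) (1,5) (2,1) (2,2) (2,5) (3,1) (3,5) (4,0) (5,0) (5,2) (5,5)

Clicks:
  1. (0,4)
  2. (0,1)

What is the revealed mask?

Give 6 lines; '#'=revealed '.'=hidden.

Click 1 (0,4) count=2: revealed 1 new [(0,4)] -> total=1
Click 2 (0,1) count=0: revealed 6 new [(0,0) (0,1) (0,2) (1,0) (1,1) (1,2)] -> total=7

Answer: ###.#.
###...
......
......
......
......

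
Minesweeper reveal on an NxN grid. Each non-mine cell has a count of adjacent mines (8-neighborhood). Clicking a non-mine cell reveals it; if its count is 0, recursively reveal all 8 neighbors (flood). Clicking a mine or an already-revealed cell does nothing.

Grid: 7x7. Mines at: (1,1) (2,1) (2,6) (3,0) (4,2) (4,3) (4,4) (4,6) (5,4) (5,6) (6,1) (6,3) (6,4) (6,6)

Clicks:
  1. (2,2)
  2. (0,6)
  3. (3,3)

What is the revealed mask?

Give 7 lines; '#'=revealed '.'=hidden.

Answer: ..#####
..#####
..####.
..####.
.......
.......
.......

Derivation:
Click 1 (2,2) count=2: revealed 1 new [(2,2)] -> total=1
Click 2 (0,6) count=0: revealed 17 new [(0,2) (0,3) (0,4) (0,5) (0,6) (1,2) (1,3) (1,4) (1,5) (1,6) (2,3) (2,4) (2,5) (3,2) (3,3) (3,4) (3,5)] -> total=18
Click 3 (3,3) count=3: revealed 0 new [(none)] -> total=18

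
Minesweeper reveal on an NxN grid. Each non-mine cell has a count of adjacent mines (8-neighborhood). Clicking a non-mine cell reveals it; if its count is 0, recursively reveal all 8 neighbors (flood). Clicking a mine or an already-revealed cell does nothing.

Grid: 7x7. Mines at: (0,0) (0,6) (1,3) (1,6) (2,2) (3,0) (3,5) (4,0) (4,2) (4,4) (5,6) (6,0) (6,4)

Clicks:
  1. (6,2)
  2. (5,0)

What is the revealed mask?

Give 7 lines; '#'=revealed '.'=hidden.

Answer: .......
.......
.......
.......
.......
####...
.###...

Derivation:
Click 1 (6,2) count=0: revealed 6 new [(5,1) (5,2) (5,3) (6,1) (6,2) (6,3)] -> total=6
Click 2 (5,0) count=2: revealed 1 new [(5,0)] -> total=7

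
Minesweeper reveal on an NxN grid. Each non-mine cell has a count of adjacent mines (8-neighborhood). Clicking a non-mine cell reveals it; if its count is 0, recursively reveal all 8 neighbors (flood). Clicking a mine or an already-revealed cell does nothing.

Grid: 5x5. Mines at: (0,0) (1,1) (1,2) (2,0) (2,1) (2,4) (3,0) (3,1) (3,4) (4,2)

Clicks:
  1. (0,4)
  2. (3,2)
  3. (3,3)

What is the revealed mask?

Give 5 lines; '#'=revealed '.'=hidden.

Answer: ...##
...##
.....
..##.
.....

Derivation:
Click 1 (0,4) count=0: revealed 4 new [(0,3) (0,4) (1,3) (1,4)] -> total=4
Click 2 (3,2) count=3: revealed 1 new [(3,2)] -> total=5
Click 3 (3,3) count=3: revealed 1 new [(3,3)] -> total=6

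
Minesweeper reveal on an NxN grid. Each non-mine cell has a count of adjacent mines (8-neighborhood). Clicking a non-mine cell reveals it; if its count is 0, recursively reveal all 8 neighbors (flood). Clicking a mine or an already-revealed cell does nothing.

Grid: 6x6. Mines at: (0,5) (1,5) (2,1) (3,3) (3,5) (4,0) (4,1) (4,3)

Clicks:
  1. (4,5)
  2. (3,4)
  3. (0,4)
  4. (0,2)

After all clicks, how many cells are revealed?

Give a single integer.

Answer: 15

Derivation:
Click 1 (4,5) count=1: revealed 1 new [(4,5)] -> total=1
Click 2 (3,4) count=3: revealed 1 new [(3,4)] -> total=2
Click 3 (0,4) count=2: revealed 1 new [(0,4)] -> total=3
Click 4 (0,2) count=0: revealed 12 new [(0,0) (0,1) (0,2) (0,3) (1,0) (1,1) (1,2) (1,3) (1,4) (2,2) (2,3) (2,4)] -> total=15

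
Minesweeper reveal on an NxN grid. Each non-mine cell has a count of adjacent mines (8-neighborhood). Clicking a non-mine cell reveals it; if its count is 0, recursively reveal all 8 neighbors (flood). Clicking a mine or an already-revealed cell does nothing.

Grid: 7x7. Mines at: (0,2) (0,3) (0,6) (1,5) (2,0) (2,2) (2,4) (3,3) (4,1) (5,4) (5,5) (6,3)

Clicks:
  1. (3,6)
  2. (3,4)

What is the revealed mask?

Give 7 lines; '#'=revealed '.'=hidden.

Click 1 (3,6) count=0: revealed 6 new [(2,5) (2,6) (3,5) (3,6) (4,5) (4,6)] -> total=6
Click 2 (3,4) count=2: revealed 1 new [(3,4)] -> total=7

Answer: .......
.......
.....##
....###
.....##
.......
.......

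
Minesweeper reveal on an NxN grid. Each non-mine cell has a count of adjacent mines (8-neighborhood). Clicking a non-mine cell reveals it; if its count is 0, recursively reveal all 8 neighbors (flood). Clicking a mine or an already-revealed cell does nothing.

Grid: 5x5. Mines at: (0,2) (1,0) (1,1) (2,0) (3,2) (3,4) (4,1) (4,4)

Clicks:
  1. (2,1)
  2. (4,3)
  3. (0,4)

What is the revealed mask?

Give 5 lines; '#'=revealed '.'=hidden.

Click 1 (2,1) count=4: revealed 1 new [(2,1)] -> total=1
Click 2 (4,3) count=3: revealed 1 new [(4,3)] -> total=2
Click 3 (0,4) count=0: revealed 6 new [(0,3) (0,4) (1,3) (1,4) (2,3) (2,4)] -> total=8

Answer: ...##
...##
.#.##
.....
...#.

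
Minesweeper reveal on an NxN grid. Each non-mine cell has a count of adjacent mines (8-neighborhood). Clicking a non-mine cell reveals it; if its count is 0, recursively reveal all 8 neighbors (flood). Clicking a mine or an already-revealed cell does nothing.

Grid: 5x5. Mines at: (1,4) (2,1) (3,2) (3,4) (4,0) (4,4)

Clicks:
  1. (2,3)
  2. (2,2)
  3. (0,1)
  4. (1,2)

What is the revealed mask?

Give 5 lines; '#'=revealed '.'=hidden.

Answer: ####.
####.
..##.
.....
.....

Derivation:
Click 1 (2,3) count=3: revealed 1 new [(2,3)] -> total=1
Click 2 (2,2) count=2: revealed 1 new [(2,2)] -> total=2
Click 3 (0,1) count=0: revealed 8 new [(0,0) (0,1) (0,2) (0,3) (1,0) (1,1) (1,2) (1,3)] -> total=10
Click 4 (1,2) count=1: revealed 0 new [(none)] -> total=10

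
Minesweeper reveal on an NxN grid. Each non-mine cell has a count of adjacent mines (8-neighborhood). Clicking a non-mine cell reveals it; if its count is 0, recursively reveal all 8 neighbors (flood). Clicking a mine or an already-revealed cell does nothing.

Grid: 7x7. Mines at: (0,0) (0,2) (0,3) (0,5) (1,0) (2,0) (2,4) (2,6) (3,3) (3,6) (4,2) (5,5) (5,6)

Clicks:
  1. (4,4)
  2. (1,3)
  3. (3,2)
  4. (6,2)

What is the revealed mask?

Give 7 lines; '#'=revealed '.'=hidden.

Click 1 (4,4) count=2: revealed 1 new [(4,4)] -> total=1
Click 2 (1,3) count=3: revealed 1 new [(1,3)] -> total=2
Click 3 (3,2) count=2: revealed 1 new [(3,2)] -> total=3
Click 4 (6,2) count=0: revealed 14 new [(3,0) (3,1) (4,0) (4,1) (5,0) (5,1) (5,2) (5,3) (5,4) (6,0) (6,1) (6,2) (6,3) (6,4)] -> total=17

Answer: .......
...#...
.......
###....
##..#..
#####..
#####..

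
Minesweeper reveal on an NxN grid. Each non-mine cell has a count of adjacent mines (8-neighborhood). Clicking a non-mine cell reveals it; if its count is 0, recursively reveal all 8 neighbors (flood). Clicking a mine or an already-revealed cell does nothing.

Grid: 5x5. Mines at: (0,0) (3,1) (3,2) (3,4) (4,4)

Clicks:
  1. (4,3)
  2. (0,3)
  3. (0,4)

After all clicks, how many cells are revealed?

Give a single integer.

Click 1 (4,3) count=3: revealed 1 new [(4,3)] -> total=1
Click 2 (0,3) count=0: revealed 12 new [(0,1) (0,2) (0,3) (0,4) (1,1) (1,2) (1,3) (1,4) (2,1) (2,2) (2,3) (2,4)] -> total=13
Click 3 (0,4) count=0: revealed 0 new [(none)] -> total=13

Answer: 13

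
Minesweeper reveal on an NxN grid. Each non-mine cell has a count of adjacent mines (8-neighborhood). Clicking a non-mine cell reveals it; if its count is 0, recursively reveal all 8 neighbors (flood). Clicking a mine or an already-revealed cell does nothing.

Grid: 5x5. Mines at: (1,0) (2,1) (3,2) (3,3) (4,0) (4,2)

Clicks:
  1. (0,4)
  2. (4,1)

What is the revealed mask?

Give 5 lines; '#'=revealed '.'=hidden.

Click 1 (0,4) count=0: revealed 11 new [(0,1) (0,2) (0,3) (0,4) (1,1) (1,2) (1,3) (1,4) (2,2) (2,3) (2,4)] -> total=11
Click 2 (4,1) count=3: revealed 1 new [(4,1)] -> total=12

Answer: .####
.####
..###
.....
.#...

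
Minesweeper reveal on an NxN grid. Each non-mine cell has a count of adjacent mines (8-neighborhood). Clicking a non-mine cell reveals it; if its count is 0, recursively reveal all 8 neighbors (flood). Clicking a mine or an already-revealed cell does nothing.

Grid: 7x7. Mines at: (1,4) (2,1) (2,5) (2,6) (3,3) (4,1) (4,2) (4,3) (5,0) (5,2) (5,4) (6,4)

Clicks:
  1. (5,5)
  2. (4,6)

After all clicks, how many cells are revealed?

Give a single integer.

Answer: 8

Derivation:
Click 1 (5,5) count=2: revealed 1 new [(5,5)] -> total=1
Click 2 (4,6) count=0: revealed 7 new [(3,5) (3,6) (4,5) (4,6) (5,6) (6,5) (6,6)] -> total=8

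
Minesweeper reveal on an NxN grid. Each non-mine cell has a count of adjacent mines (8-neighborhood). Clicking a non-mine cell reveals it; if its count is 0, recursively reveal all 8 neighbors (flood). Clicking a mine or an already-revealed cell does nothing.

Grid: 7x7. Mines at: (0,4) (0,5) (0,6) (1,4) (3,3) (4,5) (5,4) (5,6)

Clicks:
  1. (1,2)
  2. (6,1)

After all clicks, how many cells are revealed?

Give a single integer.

Answer: 27

Derivation:
Click 1 (1,2) count=0: revealed 27 new [(0,0) (0,1) (0,2) (0,3) (1,0) (1,1) (1,2) (1,3) (2,0) (2,1) (2,2) (2,3) (3,0) (3,1) (3,2) (4,0) (4,1) (4,2) (4,3) (5,0) (5,1) (5,2) (5,3) (6,0) (6,1) (6,2) (6,3)] -> total=27
Click 2 (6,1) count=0: revealed 0 new [(none)] -> total=27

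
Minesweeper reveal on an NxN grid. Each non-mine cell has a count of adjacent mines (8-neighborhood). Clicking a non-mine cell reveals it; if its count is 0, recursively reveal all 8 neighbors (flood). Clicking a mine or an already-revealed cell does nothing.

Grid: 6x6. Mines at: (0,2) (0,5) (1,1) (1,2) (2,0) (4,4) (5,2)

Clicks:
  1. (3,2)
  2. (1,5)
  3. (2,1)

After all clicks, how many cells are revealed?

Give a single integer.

Answer: 10

Derivation:
Click 1 (3,2) count=0: revealed 9 new [(2,1) (2,2) (2,3) (3,1) (3,2) (3,3) (4,1) (4,2) (4,3)] -> total=9
Click 2 (1,5) count=1: revealed 1 new [(1,5)] -> total=10
Click 3 (2,1) count=3: revealed 0 new [(none)] -> total=10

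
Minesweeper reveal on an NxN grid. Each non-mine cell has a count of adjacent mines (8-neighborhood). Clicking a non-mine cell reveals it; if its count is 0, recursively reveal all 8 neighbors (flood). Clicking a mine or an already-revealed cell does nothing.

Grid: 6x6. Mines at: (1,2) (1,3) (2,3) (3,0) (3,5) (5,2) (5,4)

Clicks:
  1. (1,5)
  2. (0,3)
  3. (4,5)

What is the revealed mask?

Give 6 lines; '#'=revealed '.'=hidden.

Click 1 (1,5) count=0: revealed 6 new [(0,4) (0,5) (1,4) (1,5) (2,4) (2,5)] -> total=6
Click 2 (0,3) count=2: revealed 1 new [(0,3)] -> total=7
Click 3 (4,5) count=2: revealed 1 new [(4,5)] -> total=8

Answer: ...###
....##
....##
......
.....#
......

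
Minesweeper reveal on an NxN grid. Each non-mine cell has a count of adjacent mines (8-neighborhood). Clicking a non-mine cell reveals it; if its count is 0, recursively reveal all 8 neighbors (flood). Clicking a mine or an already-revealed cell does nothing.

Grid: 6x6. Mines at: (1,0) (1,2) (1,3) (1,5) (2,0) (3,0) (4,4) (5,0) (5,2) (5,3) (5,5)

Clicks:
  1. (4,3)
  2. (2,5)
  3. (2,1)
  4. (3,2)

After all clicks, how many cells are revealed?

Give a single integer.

Click 1 (4,3) count=3: revealed 1 new [(4,3)] -> total=1
Click 2 (2,5) count=1: revealed 1 new [(2,5)] -> total=2
Click 3 (2,1) count=4: revealed 1 new [(2,1)] -> total=3
Click 4 (3,2) count=0: revealed 7 new [(2,2) (2,3) (3,1) (3,2) (3,3) (4,1) (4,2)] -> total=10

Answer: 10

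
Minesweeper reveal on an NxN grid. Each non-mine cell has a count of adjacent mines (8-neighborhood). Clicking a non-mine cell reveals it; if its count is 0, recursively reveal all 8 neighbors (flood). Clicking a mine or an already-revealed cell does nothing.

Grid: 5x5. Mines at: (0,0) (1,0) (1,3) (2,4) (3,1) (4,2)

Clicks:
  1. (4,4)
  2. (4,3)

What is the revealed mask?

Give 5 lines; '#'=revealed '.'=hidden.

Click 1 (4,4) count=0: revealed 4 new [(3,3) (3,4) (4,3) (4,4)] -> total=4
Click 2 (4,3) count=1: revealed 0 new [(none)] -> total=4

Answer: .....
.....
.....
...##
...##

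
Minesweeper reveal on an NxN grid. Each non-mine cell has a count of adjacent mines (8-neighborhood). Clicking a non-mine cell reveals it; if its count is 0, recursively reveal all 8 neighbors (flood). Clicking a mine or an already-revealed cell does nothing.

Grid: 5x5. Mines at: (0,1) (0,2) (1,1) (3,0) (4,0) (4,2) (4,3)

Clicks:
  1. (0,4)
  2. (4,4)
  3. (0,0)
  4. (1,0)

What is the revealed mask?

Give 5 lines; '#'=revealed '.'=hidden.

Click 1 (0,4) count=0: revealed 11 new [(0,3) (0,4) (1,2) (1,3) (1,4) (2,2) (2,3) (2,4) (3,2) (3,3) (3,4)] -> total=11
Click 2 (4,4) count=1: revealed 1 new [(4,4)] -> total=12
Click 3 (0,0) count=2: revealed 1 new [(0,0)] -> total=13
Click 4 (1,0) count=2: revealed 1 new [(1,0)] -> total=14

Answer: #..##
#.###
..###
..###
....#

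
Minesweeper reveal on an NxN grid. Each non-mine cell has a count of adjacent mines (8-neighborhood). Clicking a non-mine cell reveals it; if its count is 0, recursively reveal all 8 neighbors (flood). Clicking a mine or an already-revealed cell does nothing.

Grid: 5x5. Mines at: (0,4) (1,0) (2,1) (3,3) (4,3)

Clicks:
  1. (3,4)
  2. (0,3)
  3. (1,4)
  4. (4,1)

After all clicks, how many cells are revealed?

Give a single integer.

Answer: 9

Derivation:
Click 1 (3,4) count=2: revealed 1 new [(3,4)] -> total=1
Click 2 (0,3) count=1: revealed 1 new [(0,3)] -> total=2
Click 3 (1,4) count=1: revealed 1 new [(1,4)] -> total=3
Click 4 (4,1) count=0: revealed 6 new [(3,0) (3,1) (3,2) (4,0) (4,1) (4,2)] -> total=9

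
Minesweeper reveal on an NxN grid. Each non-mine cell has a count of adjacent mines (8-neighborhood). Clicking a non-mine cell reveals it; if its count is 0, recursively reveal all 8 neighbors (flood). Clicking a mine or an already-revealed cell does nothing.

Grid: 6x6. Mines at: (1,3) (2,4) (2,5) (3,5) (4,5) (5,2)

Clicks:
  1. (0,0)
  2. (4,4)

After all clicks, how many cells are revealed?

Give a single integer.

Answer: 21

Derivation:
Click 1 (0,0) count=0: revealed 20 new [(0,0) (0,1) (0,2) (1,0) (1,1) (1,2) (2,0) (2,1) (2,2) (2,3) (3,0) (3,1) (3,2) (3,3) (4,0) (4,1) (4,2) (4,3) (5,0) (5,1)] -> total=20
Click 2 (4,4) count=2: revealed 1 new [(4,4)] -> total=21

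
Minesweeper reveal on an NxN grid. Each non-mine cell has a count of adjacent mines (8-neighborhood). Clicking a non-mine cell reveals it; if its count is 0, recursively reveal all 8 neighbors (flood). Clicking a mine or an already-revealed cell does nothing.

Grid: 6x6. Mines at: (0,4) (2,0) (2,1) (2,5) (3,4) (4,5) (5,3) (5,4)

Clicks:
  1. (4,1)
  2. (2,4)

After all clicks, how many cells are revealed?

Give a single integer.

Click 1 (4,1) count=0: revealed 9 new [(3,0) (3,1) (3,2) (4,0) (4,1) (4,2) (5,0) (5,1) (5,2)] -> total=9
Click 2 (2,4) count=2: revealed 1 new [(2,4)] -> total=10

Answer: 10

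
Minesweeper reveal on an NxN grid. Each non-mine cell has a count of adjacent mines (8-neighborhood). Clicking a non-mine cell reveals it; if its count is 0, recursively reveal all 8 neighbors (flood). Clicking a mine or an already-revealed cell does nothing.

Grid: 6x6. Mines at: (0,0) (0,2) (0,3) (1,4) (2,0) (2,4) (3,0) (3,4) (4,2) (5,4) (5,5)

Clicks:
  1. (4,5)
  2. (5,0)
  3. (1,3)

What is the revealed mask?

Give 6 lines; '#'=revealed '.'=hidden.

Click 1 (4,5) count=3: revealed 1 new [(4,5)] -> total=1
Click 2 (5,0) count=0: revealed 4 new [(4,0) (4,1) (5,0) (5,1)] -> total=5
Click 3 (1,3) count=4: revealed 1 new [(1,3)] -> total=6

Answer: ......
...#..
......
......
##...#
##....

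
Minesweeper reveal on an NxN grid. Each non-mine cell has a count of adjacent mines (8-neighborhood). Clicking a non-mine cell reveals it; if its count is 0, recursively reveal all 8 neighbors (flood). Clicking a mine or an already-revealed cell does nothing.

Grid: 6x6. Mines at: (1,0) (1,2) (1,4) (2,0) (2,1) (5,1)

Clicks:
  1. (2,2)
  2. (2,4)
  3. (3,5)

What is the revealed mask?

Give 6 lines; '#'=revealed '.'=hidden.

Answer: ......
......
..####
..####
..####
..####

Derivation:
Click 1 (2,2) count=2: revealed 1 new [(2,2)] -> total=1
Click 2 (2,4) count=1: revealed 1 new [(2,4)] -> total=2
Click 3 (3,5) count=0: revealed 14 new [(2,3) (2,5) (3,2) (3,3) (3,4) (3,5) (4,2) (4,3) (4,4) (4,5) (5,2) (5,3) (5,4) (5,5)] -> total=16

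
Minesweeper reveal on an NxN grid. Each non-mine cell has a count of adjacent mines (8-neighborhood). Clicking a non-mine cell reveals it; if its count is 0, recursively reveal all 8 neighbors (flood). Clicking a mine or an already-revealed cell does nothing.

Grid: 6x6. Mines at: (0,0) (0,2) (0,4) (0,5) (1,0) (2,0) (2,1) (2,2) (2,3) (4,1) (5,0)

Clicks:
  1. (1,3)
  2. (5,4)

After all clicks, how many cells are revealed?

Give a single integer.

Answer: 17

Derivation:
Click 1 (1,3) count=4: revealed 1 new [(1,3)] -> total=1
Click 2 (5,4) count=0: revealed 16 new [(1,4) (1,5) (2,4) (2,5) (3,2) (3,3) (3,4) (3,5) (4,2) (4,3) (4,4) (4,5) (5,2) (5,3) (5,4) (5,5)] -> total=17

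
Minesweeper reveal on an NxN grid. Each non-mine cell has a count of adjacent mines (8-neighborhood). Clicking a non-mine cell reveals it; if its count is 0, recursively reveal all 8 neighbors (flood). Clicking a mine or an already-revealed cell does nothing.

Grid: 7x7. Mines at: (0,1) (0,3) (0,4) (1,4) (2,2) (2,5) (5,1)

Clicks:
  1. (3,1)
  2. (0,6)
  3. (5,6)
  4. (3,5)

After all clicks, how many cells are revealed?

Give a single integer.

Click 1 (3,1) count=1: revealed 1 new [(3,1)] -> total=1
Click 2 (0,6) count=0: revealed 4 new [(0,5) (0,6) (1,5) (1,6)] -> total=5
Click 3 (5,6) count=0: revealed 20 new [(3,2) (3,3) (3,4) (3,5) (3,6) (4,2) (4,3) (4,4) (4,5) (4,6) (5,2) (5,3) (5,4) (5,5) (5,6) (6,2) (6,3) (6,4) (6,5) (6,6)] -> total=25
Click 4 (3,5) count=1: revealed 0 new [(none)] -> total=25

Answer: 25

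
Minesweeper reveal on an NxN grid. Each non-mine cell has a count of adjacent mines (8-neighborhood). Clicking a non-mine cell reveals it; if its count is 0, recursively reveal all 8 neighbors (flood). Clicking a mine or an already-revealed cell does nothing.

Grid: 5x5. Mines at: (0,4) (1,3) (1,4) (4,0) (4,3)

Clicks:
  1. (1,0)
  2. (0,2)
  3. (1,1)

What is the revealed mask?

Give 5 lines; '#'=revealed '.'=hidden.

Click 1 (1,0) count=0: revealed 12 new [(0,0) (0,1) (0,2) (1,0) (1,1) (1,2) (2,0) (2,1) (2,2) (3,0) (3,1) (3,2)] -> total=12
Click 2 (0,2) count=1: revealed 0 new [(none)] -> total=12
Click 3 (1,1) count=0: revealed 0 new [(none)] -> total=12

Answer: ###..
###..
###..
###..
.....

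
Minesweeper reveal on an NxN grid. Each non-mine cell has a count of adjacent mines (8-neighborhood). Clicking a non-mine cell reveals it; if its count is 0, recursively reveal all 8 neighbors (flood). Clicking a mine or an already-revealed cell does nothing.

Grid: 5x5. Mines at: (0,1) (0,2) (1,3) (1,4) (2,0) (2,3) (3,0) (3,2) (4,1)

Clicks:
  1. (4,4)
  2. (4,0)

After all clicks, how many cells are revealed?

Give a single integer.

Click 1 (4,4) count=0: revealed 4 new [(3,3) (3,4) (4,3) (4,4)] -> total=4
Click 2 (4,0) count=2: revealed 1 new [(4,0)] -> total=5

Answer: 5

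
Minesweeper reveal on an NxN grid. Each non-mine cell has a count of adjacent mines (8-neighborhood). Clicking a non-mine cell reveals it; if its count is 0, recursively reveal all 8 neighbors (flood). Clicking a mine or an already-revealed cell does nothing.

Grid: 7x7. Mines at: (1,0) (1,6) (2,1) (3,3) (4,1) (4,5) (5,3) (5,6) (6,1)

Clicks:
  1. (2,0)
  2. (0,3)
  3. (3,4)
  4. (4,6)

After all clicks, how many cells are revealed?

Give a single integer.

Answer: 17

Derivation:
Click 1 (2,0) count=2: revealed 1 new [(2,0)] -> total=1
Click 2 (0,3) count=0: revealed 14 new [(0,1) (0,2) (0,3) (0,4) (0,5) (1,1) (1,2) (1,3) (1,4) (1,5) (2,2) (2,3) (2,4) (2,5)] -> total=15
Click 3 (3,4) count=2: revealed 1 new [(3,4)] -> total=16
Click 4 (4,6) count=2: revealed 1 new [(4,6)] -> total=17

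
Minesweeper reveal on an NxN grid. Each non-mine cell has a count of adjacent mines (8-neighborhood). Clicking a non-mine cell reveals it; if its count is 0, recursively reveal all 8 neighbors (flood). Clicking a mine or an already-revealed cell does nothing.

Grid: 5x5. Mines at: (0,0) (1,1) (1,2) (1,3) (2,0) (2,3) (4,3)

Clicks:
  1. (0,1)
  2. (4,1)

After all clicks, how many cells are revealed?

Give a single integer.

Answer: 7

Derivation:
Click 1 (0,1) count=3: revealed 1 new [(0,1)] -> total=1
Click 2 (4,1) count=0: revealed 6 new [(3,0) (3,1) (3,2) (4,0) (4,1) (4,2)] -> total=7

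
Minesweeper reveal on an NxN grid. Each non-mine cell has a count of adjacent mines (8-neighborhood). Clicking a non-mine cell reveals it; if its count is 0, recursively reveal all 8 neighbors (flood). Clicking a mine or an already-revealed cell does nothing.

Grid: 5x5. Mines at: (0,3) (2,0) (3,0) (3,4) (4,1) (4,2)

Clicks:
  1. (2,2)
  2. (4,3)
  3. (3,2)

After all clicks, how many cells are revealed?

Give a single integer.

Answer: 10

Derivation:
Click 1 (2,2) count=0: revealed 9 new [(1,1) (1,2) (1,3) (2,1) (2,2) (2,3) (3,1) (3,2) (3,3)] -> total=9
Click 2 (4,3) count=2: revealed 1 new [(4,3)] -> total=10
Click 3 (3,2) count=2: revealed 0 new [(none)] -> total=10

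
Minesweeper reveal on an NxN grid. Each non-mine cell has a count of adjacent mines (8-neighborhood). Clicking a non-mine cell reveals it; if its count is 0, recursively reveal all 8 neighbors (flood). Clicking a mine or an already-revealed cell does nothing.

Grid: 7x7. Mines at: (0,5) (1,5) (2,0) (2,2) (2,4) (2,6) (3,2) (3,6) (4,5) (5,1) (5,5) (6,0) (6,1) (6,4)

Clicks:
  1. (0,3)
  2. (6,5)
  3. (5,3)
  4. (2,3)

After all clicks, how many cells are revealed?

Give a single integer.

Click 1 (0,3) count=0: revealed 10 new [(0,0) (0,1) (0,2) (0,3) (0,4) (1,0) (1,1) (1,2) (1,3) (1,4)] -> total=10
Click 2 (6,5) count=2: revealed 1 new [(6,5)] -> total=11
Click 3 (5,3) count=1: revealed 1 new [(5,3)] -> total=12
Click 4 (2,3) count=3: revealed 1 new [(2,3)] -> total=13

Answer: 13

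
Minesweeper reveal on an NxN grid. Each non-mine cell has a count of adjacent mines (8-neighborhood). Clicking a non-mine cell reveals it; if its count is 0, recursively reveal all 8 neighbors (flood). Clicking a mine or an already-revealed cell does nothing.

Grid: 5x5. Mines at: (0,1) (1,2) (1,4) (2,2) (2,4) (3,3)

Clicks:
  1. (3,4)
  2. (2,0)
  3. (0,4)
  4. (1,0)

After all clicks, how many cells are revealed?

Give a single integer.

Click 1 (3,4) count=2: revealed 1 new [(3,4)] -> total=1
Click 2 (2,0) count=0: revealed 10 new [(1,0) (1,1) (2,0) (2,1) (3,0) (3,1) (3,2) (4,0) (4,1) (4,2)] -> total=11
Click 3 (0,4) count=1: revealed 1 new [(0,4)] -> total=12
Click 4 (1,0) count=1: revealed 0 new [(none)] -> total=12

Answer: 12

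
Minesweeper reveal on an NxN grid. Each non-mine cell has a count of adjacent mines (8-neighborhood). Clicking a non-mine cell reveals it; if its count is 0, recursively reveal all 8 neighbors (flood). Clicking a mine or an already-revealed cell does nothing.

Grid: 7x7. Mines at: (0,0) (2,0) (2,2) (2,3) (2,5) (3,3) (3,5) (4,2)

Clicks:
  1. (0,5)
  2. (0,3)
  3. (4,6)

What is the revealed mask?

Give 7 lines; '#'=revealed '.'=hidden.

Answer: .######
.######
.......
.......
......#
.......
.......

Derivation:
Click 1 (0,5) count=0: revealed 12 new [(0,1) (0,2) (0,3) (0,4) (0,5) (0,6) (1,1) (1,2) (1,3) (1,4) (1,5) (1,6)] -> total=12
Click 2 (0,3) count=0: revealed 0 new [(none)] -> total=12
Click 3 (4,6) count=1: revealed 1 new [(4,6)] -> total=13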